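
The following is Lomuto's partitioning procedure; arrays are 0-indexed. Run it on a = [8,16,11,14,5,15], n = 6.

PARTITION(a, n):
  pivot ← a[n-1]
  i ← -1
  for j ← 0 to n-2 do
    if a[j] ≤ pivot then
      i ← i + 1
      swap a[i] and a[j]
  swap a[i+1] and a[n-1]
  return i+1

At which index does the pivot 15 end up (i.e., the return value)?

pivot = a[5] = 15; i = -1
j=0: a[0]=8 ≤ 15 → i=0, swap a[0],a[0] (no change) → [8,16,11,14,5,15]
j=1: a[1]=16 > 15 → no swap
j=2: a[2]=11 ≤ 15 → i=1, swap a[1],a[2] → [8,11,16,14,5,15]
j=3: a[3]=14 ≤ 15 → i=2, swap a[2],a[3] → [8,11,14,16,5,15]
j=4: a[4]=5 ≤ 15 → i=3, swap a[3],a[4] → [8,11,14,5,16,15]
final swap a[4],a[5] → [8,11,14,5,15,16]; return 4

4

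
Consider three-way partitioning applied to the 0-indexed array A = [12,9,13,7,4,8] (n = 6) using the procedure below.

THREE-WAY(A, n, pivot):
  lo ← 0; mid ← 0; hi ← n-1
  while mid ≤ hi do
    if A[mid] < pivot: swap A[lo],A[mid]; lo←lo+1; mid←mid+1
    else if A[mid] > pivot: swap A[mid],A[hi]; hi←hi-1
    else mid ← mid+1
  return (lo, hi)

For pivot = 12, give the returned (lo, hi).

(4, 4)

pivot = 12; lo=0, mid=0, hi=5
A[mid]=12=12: mid=1
A[mid]=9<12: swap A[0],A[1]; lo=1,mid=2 → [9,12,13,7,4,8]
A[mid]=13>12: swap A[2],A[5]; hi=4 → [9,12,8,7,4,13]
A[mid]=8<12: swap A[1],A[2]; lo=2,mid=3 → [9,8,12,7,4,13]
A[mid]=7<12: swap A[2],A[3]; lo=3,mid=4 → [9,8,7,12,4,13]
A[mid]=4<12: swap A[3],A[4]; lo=4,mid=5 → [9,8,7,4,12,13]
end: lo=4, hi=4; A = [9,8,7,4,12,13]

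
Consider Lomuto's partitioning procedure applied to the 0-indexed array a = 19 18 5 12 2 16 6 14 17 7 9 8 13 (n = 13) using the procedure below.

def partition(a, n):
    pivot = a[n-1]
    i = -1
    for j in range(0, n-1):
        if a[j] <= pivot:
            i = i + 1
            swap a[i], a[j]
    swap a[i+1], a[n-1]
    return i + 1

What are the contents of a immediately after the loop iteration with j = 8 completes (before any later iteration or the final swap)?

pivot = a[12] = 13; i = -1
j=0: a[0]=19 > 13 → no swap
j=1: a[1]=18 > 13 → no swap
j=2: a[2]=5 ≤ 13 → i=0, swap a[0],a[2] → 5 18 19 12 2 16 6 14 17 7 9 8 13
j=3: a[3]=12 ≤ 13 → i=1, swap a[1],a[3] → 5 12 19 18 2 16 6 14 17 7 9 8 13
j=4: a[4]=2 ≤ 13 → i=2, swap a[2],a[4] → 5 12 2 18 19 16 6 14 17 7 9 8 13
j=5: a[5]=16 > 13 → no swap
j=6: a[6]=6 ≤ 13 → i=3, swap a[3],a[6] → 5 12 2 6 19 16 18 14 17 7 9 8 13
j=7: a[7]=14 > 13 → no swap
j=8: a[8]=17 > 13 → no swap
(after j=8) a = 5 12 2 6 19 16 18 14 17 7 9 8 13

5 12 2 6 19 16 18 14 17 7 9 8 13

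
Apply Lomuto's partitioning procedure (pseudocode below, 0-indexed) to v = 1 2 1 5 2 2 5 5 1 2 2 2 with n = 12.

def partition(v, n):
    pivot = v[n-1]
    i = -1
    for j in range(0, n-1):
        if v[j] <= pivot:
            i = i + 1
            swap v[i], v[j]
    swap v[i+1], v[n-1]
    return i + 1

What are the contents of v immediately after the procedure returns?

1 2 1 2 2 1 2 2 2 5 5 5

pivot = v[11] = 2; i = -1
j=0: v[0]=1 ≤ 2 → i=0, swap v[0],v[0] (no change) → 1 2 1 5 2 2 5 5 1 2 2 2
j=1: v[1]=2 ≤ 2 → i=1, swap v[1],v[1] (no change) → 1 2 1 5 2 2 5 5 1 2 2 2
j=2: v[2]=1 ≤ 2 → i=2, swap v[2],v[2] (no change) → 1 2 1 5 2 2 5 5 1 2 2 2
j=3: v[3]=5 > 2 → no swap
j=4: v[4]=2 ≤ 2 → i=3, swap v[3],v[4] → 1 2 1 2 5 2 5 5 1 2 2 2
j=5: v[5]=2 ≤ 2 → i=4, swap v[4],v[5] → 1 2 1 2 2 5 5 5 1 2 2 2
j=6: v[6]=5 > 2 → no swap
j=7: v[7]=5 > 2 → no swap
j=8: v[8]=1 ≤ 2 → i=5, swap v[5],v[8] → 1 2 1 2 2 1 5 5 5 2 2 2
j=9: v[9]=2 ≤ 2 → i=6, swap v[6],v[9] → 1 2 1 2 2 1 2 5 5 5 2 2
j=10: v[10]=2 ≤ 2 → i=7, swap v[7],v[10] → 1 2 1 2 2 1 2 2 5 5 5 2
final swap v[8],v[11] → 1 2 1 2 2 1 2 2 2 5 5 5; return 8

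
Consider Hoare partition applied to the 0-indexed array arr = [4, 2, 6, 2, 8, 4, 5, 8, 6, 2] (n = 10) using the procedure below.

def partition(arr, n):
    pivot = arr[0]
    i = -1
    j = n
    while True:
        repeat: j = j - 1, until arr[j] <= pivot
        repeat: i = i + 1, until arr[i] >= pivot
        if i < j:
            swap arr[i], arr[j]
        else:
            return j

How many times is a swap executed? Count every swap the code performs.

2

pivot = arr[0] = 4; i = -1, j = 10
j→9 (arr[9]=2≤4), i→0 (arr[0]=4≥4); i<j, swap → [2, 2, 6, 2, 8, 4, 5, 8, 6, 4]
j→5 (arr[5]=4≤4), i→2 (arr[2]=6≥4); i<j, swap → [2, 2, 4, 2, 8, 6, 5, 8, 6, 4]
j→3, i→4; i≥j, return j=3. arr = [2, 2, 4, 2, 8, 6, 5, 8, 6, 4]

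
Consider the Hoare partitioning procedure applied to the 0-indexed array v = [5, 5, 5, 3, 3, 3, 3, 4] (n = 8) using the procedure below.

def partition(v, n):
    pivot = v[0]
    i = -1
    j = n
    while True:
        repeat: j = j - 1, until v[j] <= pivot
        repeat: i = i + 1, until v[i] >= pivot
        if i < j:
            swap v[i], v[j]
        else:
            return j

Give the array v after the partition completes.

pivot=5
j stops at 7 (4), i stops at 0 (5); swap ⇒ [4, 5, 5, 3, 3, 3, 3, 5]
j stops at 6 (3), i stops at 1 (5); swap ⇒ [4, 3, 5, 3, 3, 3, 5, 5]
j stops at 5 (3), i stops at 2 (5); swap ⇒ [4, 3, 3, 3, 3, 5, 5, 5]
j stops at 4, i stops at 5; i≥j ⇒ return 4. v=[4, 3, 3, 3, 3, 5, 5, 5]

[4, 3, 3, 3, 3, 5, 5, 5]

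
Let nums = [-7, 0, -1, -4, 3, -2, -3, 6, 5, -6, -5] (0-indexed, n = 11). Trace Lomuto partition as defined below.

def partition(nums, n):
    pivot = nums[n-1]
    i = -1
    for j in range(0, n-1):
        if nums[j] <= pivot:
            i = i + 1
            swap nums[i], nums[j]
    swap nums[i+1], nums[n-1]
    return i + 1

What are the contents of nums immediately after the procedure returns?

pivot=-5, i=-1
j=0: -7≤-5, i=0, swap(0,0) ⇒ [-7, 0, -1, -4, 3, -2, -3, 6, 5, -6, -5]
j=1: 0>-5, skip
j=2: -1>-5, skip
j=3: -4>-5, skip
j=4: 3>-5, skip
j=5: -2>-5, skip
j=6: -3>-5, skip
j=7: 6>-5, skip
j=8: 5>-5, skip
j=9: -6≤-5, i=1, swap(1,9) ⇒ [-7, -6, -1, -4, 3, -2, -3, 6, 5, 0, -5]
swap(2,10) ⇒ [-7, -6, -5, -4, 3, -2, -3, 6, 5, 0, -1]; return 2

[-7, -6, -5, -4, 3, -2, -3, 6, 5, 0, -1]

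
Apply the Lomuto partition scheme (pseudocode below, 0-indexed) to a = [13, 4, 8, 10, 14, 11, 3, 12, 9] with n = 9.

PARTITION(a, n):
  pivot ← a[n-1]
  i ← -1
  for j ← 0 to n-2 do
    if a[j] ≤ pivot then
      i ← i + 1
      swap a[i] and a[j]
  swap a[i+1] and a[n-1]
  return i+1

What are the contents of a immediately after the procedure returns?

pivot=9, i=-1
j=0: 13>9, skip
j=1: 4≤9, i=0, swap(0,1) ⇒ [4, 13, 8, 10, 14, 11, 3, 12, 9]
j=2: 8≤9, i=1, swap(1,2) ⇒ [4, 8, 13, 10, 14, 11, 3, 12, 9]
j=3: 10>9, skip
j=4: 14>9, skip
j=5: 11>9, skip
j=6: 3≤9, i=2, swap(2,6) ⇒ [4, 8, 3, 10, 14, 11, 13, 12, 9]
j=7: 12>9, skip
swap(3,8) ⇒ [4, 8, 3, 9, 14, 11, 13, 12, 10]; return 3

[4, 8, 3, 9, 14, 11, 13, 12, 10]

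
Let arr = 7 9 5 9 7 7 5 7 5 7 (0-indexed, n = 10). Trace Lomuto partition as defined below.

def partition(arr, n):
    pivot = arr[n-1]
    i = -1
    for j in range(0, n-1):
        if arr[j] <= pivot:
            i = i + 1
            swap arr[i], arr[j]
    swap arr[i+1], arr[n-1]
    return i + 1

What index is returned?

7

pivot = arr[9] = 7; i = -1
j=0: arr[0]=7 ≤ 7 → i=0, swap arr[0],arr[0] (no change) → 7 9 5 9 7 7 5 7 5 7
j=1: arr[1]=9 > 7 → no swap
j=2: arr[2]=5 ≤ 7 → i=1, swap arr[1],arr[2] → 7 5 9 9 7 7 5 7 5 7
j=3: arr[3]=9 > 7 → no swap
j=4: arr[4]=7 ≤ 7 → i=2, swap arr[2],arr[4] → 7 5 7 9 9 7 5 7 5 7
j=5: arr[5]=7 ≤ 7 → i=3, swap arr[3],arr[5] → 7 5 7 7 9 9 5 7 5 7
j=6: arr[6]=5 ≤ 7 → i=4, swap arr[4],arr[6] → 7 5 7 7 5 9 9 7 5 7
j=7: arr[7]=7 ≤ 7 → i=5, swap arr[5],arr[7] → 7 5 7 7 5 7 9 9 5 7
j=8: arr[8]=5 ≤ 7 → i=6, swap arr[6],arr[8] → 7 5 7 7 5 7 5 9 9 7
final swap arr[7],arr[9] → 7 5 7 7 5 7 5 7 9 9; return 7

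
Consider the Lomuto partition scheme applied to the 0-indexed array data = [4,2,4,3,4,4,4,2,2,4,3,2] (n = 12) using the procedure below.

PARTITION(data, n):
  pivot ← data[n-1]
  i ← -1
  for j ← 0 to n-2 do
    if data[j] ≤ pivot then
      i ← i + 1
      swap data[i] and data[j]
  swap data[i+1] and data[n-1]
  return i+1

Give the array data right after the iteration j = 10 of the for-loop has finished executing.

pivot = data[11] = 2; i = -1
j=0: data[0]=4 > 2 → no swap
j=1: data[1]=2 ≤ 2 → i=0, swap data[0],data[1] → [2,4,4,3,4,4,4,2,2,4,3,2]
j=2: data[2]=4 > 2 → no swap
j=3: data[3]=3 > 2 → no swap
j=4: data[4]=4 > 2 → no swap
j=5: data[5]=4 > 2 → no swap
j=6: data[6]=4 > 2 → no swap
j=7: data[7]=2 ≤ 2 → i=1, swap data[1],data[7] → [2,2,4,3,4,4,4,4,2,4,3,2]
j=8: data[8]=2 ≤ 2 → i=2, swap data[2],data[8] → [2,2,2,3,4,4,4,4,4,4,3,2]
j=9: data[9]=4 > 2 → no swap
j=10: data[10]=3 > 2 → no swap
(after j=10) data = [2,2,2,3,4,4,4,4,4,4,3,2]

[2,2,2,3,4,4,4,4,4,4,3,2]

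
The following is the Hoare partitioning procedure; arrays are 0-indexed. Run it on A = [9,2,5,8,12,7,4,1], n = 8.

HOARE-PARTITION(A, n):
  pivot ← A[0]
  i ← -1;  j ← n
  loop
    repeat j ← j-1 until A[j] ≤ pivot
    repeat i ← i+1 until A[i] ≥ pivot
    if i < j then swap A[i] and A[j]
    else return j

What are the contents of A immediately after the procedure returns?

pivot=9
j stops at 7 (1), i stops at 0 (9); swap ⇒ [1,2,5,8,12,7,4,9]
j stops at 6 (4), i stops at 4 (12); swap ⇒ [1,2,5,8,4,7,12,9]
j stops at 5, i stops at 6; i≥j ⇒ return 5. A=[1,2,5,8,4,7,12,9]

[1,2,5,8,4,7,12,9]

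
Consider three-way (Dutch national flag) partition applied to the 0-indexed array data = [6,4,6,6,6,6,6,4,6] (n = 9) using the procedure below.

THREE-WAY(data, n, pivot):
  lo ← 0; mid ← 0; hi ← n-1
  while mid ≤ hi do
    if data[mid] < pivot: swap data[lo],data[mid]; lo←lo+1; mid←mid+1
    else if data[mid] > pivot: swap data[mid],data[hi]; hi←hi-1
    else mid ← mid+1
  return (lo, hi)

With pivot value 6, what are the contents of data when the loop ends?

[4,4,6,6,6,6,6,6,6]

pivot = 6; lo=0, mid=0, hi=8
data[mid]=6=6: mid=1
data[mid]=4<6: swap data[0],data[1]; lo=1,mid=2 → [4,6,6,6,6,6,6,4,6]
data[mid]=6=6: mid=3
data[mid]=6=6: mid=4
data[mid]=6=6: mid=5
data[mid]=6=6: mid=6
data[mid]=6=6: mid=7
data[mid]=4<6: swap data[1],data[7]; lo=2,mid=8 → [4,4,6,6,6,6,6,6,6]
data[mid]=6=6: mid=9
end: lo=2, hi=8; data = [4,4,6,6,6,6,6,6,6]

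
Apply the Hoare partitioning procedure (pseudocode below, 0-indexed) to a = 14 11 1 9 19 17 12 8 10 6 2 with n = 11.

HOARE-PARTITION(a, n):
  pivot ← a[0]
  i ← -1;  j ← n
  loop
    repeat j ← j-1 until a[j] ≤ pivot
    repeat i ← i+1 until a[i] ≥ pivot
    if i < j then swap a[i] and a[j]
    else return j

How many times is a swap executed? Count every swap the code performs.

3

pivot = a[0] = 14; i = -1, j = 11
j→10 (a[10]=2≤14), i→0 (a[0]=14≥14); i<j, swap → 2 11 1 9 19 17 12 8 10 6 14
j→9 (a[9]=6≤14), i→4 (a[4]=19≥14); i<j, swap → 2 11 1 9 6 17 12 8 10 19 14
j→8 (a[8]=10≤14), i→5 (a[5]=17≥14); i<j, swap → 2 11 1 9 6 10 12 8 17 19 14
j→7, i→8; i≥j, return j=7. a = 2 11 1 9 6 10 12 8 17 19 14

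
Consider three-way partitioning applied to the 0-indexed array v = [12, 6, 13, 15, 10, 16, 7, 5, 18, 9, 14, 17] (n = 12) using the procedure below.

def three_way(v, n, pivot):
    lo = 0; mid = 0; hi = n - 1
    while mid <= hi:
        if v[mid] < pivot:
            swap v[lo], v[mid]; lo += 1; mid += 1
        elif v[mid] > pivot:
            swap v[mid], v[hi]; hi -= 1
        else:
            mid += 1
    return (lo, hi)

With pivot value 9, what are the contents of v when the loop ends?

lo=0 mid=0 hi=11
12>9: swap(0,11), hi=10 ⇒ [17, 6, 13, 15, 10, 16, 7, 5, 18, 9, 14, 12]
17>9: swap(0,10), hi=9 ⇒ [14, 6, 13, 15, 10, 16, 7, 5, 18, 9, 17, 12]
14>9: swap(0,9), hi=8 ⇒ [9, 6, 13, 15, 10, 16, 7, 5, 18, 14, 17, 12]
9=9: mid=1
6<9: swap(0,1), lo=1 mid=2 ⇒ [6, 9, 13, 15, 10, 16, 7, 5, 18, 14, 17, 12]
13>9: swap(2,8), hi=7 ⇒ [6, 9, 18, 15, 10, 16, 7, 5, 13, 14, 17, 12]
18>9: swap(2,7), hi=6 ⇒ [6, 9, 5, 15, 10, 16, 7, 18, 13, 14, 17, 12]
5<9: swap(1,2), lo=2 mid=3 ⇒ [6, 5, 9, 15, 10, 16, 7, 18, 13, 14, 17, 12]
15>9: swap(3,6), hi=5 ⇒ [6, 5, 9, 7, 10, 16, 15, 18, 13, 14, 17, 12]
7<9: swap(2,3), lo=3 mid=4 ⇒ [6, 5, 7, 9, 10, 16, 15, 18, 13, 14, 17, 12]
10>9: swap(4,5), hi=4 ⇒ [6, 5, 7, 9, 16, 10, 15, 18, 13, 14, 17, 12]
16>9: swap(4,4), hi=3 ⇒ [6, 5, 7, 9, 16, 10, 15, 18, 13, 14, 17, 12]
done. lo=3 hi=3; v=[6, 5, 7, 9, 16, 10, 15, 18, 13, 14, 17, 12]

[6, 5, 7, 9, 16, 10, 15, 18, 13, 14, 17, 12]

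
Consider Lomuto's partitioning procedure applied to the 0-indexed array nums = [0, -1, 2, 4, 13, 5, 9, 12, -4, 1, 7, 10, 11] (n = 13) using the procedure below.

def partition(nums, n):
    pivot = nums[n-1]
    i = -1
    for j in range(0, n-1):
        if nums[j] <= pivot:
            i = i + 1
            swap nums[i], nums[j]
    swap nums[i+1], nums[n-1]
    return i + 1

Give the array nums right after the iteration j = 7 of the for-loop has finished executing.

[0, -1, 2, 4, 5, 9, 13, 12, -4, 1, 7, 10, 11]

pivot = nums[12] = 11; i = -1
j=0: nums[0]=0 ≤ 11 → i=0, swap nums[0],nums[0] (no change) → [0, -1, 2, 4, 13, 5, 9, 12, -4, 1, 7, 10, 11]
j=1: nums[1]=-1 ≤ 11 → i=1, swap nums[1],nums[1] (no change) → [0, -1, 2, 4, 13, 5, 9, 12, -4, 1, 7, 10, 11]
j=2: nums[2]=2 ≤ 11 → i=2, swap nums[2],nums[2] (no change) → [0, -1, 2, 4, 13, 5, 9, 12, -4, 1, 7, 10, 11]
j=3: nums[3]=4 ≤ 11 → i=3, swap nums[3],nums[3] (no change) → [0, -1, 2, 4, 13, 5, 9, 12, -4, 1, 7, 10, 11]
j=4: nums[4]=13 > 11 → no swap
j=5: nums[5]=5 ≤ 11 → i=4, swap nums[4],nums[5] → [0, -1, 2, 4, 5, 13, 9, 12, -4, 1, 7, 10, 11]
j=6: nums[6]=9 ≤ 11 → i=5, swap nums[5],nums[6] → [0, -1, 2, 4, 5, 9, 13, 12, -4, 1, 7, 10, 11]
j=7: nums[7]=12 > 11 → no swap
(after j=7) nums = [0, -1, 2, 4, 5, 9, 13, 12, -4, 1, 7, 10, 11]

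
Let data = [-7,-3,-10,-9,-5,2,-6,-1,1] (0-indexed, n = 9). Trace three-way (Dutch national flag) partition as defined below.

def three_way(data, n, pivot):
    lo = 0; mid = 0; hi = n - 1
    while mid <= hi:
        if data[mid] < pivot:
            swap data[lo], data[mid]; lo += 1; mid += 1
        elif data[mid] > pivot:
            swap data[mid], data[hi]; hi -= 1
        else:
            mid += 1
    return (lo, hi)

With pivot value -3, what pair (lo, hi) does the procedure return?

lo=0 mid=0 hi=8
-7<-3: swap(0,0), lo=1 mid=1 ⇒ [-7,-3,-10,-9,-5,2,-6,-1,1]
-3=-3: mid=2
-10<-3: swap(1,2), lo=2 mid=3 ⇒ [-7,-10,-3,-9,-5,2,-6,-1,1]
-9<-3: swap(2,3), lo=3 mid=4 ⇒ [-7,-10,-9,-3,-5,2,-6,-1,1]
-5<-3: swap(3,4), lo=4 mid=5 ⇒ [-7,-10,-9,-5,-3,2,-6,-1,1]
2>-3: swap(5,8), hi=7 ⇒ [-7,-10,-9,-5,-3,1,-6,-1,2]
1>-3: swap(5,7), hi=6 ⇒ [-7,-10,-9,-5,-3,-1,-6,1,2]
-1>-3: swap(5,6), hi=5 ⇒ [-7,-10,-9,-5,-3,-6,-1,1,2]
-6<-3: swap(4,5), lo=5 mid=6 ⇒ [-7,-10,-9,-5,-6,-3,-1,1,2]
done. lo=5 hi=5; data=[-7,-10,-9,-5,-6,-3,-1,1,2]

(5, 5)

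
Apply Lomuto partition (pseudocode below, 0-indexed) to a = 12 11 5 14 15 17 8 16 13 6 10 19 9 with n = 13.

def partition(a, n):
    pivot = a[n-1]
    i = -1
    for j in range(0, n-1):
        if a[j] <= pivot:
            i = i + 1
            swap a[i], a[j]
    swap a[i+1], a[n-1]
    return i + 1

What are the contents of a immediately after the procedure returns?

5 8 6 9 15 17 11 16 13 12 10 19 14

pivot=9, i=-1
j=0: 12>9, skip
j=1: 11>9, skip
j=2: 5≤9, i=0, swap(0,2) ⇒ 5 11 12 14 15 17 8 16 13 6 10 19 9
j=3: 14>9, skip
j=4: 15>9, skip
j=5: 17>9, skip
j=6: 8≤9, i=1, swap(1,6) ⇒ 5 8 12 14 15 17 11 16 13 6 10 19 9
j=7: 16>9, skip
j=8: 13>9, skip
j=9: 6≤9, i=2, swap(2,9) ⇒ 5 8 6 14 15 17 11 16 13 12 10 19 9
j=10: 10>9, skip
j=11: 19>9, skip
swap(3,12) ⇒ 5 8 6 9 15 17 11 16 13 12 10 19 14; return 3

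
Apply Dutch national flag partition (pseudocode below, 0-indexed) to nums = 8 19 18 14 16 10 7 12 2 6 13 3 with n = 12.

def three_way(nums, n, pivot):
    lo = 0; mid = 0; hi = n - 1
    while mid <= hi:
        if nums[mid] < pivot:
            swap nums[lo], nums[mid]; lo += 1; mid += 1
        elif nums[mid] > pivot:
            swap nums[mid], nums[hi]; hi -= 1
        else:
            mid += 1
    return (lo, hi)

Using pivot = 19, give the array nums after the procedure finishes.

8 18 14 16 10 7 12 2 6 13 3 19

pivot = 19; lo=0, mid=0, hi=11
nums[mid]=8<19: swap nums[0],nums[0]; lo=1,mid=1 → 8 19 18 14 16 10 7 12 2 6 13 3
nums[mid]=19=19: mid=2
nums[mid]=18<19: swap nums[1],nums[2]; lo=2,mid=3 → 8 18 19 14 16 10 7 12 2 6 13 3
nums[mid]=14<19: swap nums[2],nums[3]; lo=3,mid=4 → 8 18 14 19 16 10 7 12 2 6 13 3
nums[mid]=16<19: swap nums[3],nums[4]; lo=4,mid=5 → 8 18 14 16 19 10 7 12 2 6 13 3
nums[mid]=10<19: swap nums[4],nums[5]; lo=5,mid=6 → 8 18 14 16 10 19 7 12 2 6 13 3
nums[mid]=7<19: swap nums[5],nums[6]; lo=6,mid=7 → 8 18 14 16 10 7 19 12 2 6 13 3
nums[mid]=12<19: swap nums[6],nums[7]; lo=7,mid=8 → 8 18 14 16 10 7 12 19 2 6 13 3
nums[mid]=2<19: swap nums[7],nums[8]; lo=8,mid=9 → 8 18 14 16 10 7 12 2 19 6 13 3
nums[mid]=6<19: swap nums[8],nums[9]; lo=9,mid=10 → 8 18 14 16 10 7 12 2 6 19 13 3
nums[mid]=13<19: swap nums[9],nums[10]; lo=10,mid=11 → 8 18 14 16 10 7 12 2 6 13 19 3
nums[mid]=3<19: swap nums[10],nums[11]; lo=11,mid=12 → 8 18 14 16 10 7 12 2 6 13 3 19
end: lo=11, hi=11; nums = 8 18 14 16 10 7 12 2 6 13 3 19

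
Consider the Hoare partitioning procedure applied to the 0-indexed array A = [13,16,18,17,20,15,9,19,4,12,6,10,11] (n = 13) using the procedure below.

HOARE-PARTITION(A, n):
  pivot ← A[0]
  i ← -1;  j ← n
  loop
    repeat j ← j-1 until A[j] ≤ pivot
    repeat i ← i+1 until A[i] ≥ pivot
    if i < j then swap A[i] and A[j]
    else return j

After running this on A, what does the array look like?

pivot = A[0] = 13; i = -1, j = 13
j→12 (A[12]=11≤13), i→0 (A[0]=13≥13); i<j, swap → [11,16,18,17,20,15,9,19,4,12,6,10,13]
j→11 (A[11]=10≤13), i→1 (A[1]=16≥13); i<j, swap → [11,10,18,17,20,15,9,19,4,12,6,16,13]
j→10 (A[10]=6≤13), i→2 (A[2]=18≥13); i<j, swap → [11,10,6,17,20,15,9,19,4,12,18,16,13]
j→9 (A[9]=12≤13), i→3 (A[3]=17≥13); i<j, swap → [11,10,6,12,20,15,9,19,4,17,18,16,13]
j→8 (A[8]=4≤13), i→4 (A[4]=20≥13); i<j, swap → [11,10,6,12,4,15,9,19,20,17,18,16,13]
j→6 (A[6]=9≤13), i→5 (A[5]=15≥13); i<j, swap → [11,10,6,12,4,9,15,19,20,17,18,16,13]
j→5, i→6; i≥j, return j=5. A = [11,10,6,12,4,9,15,19,20,17,18,16,13]

[11,10,6,12,4,9,15,19,20,17,18,16,13]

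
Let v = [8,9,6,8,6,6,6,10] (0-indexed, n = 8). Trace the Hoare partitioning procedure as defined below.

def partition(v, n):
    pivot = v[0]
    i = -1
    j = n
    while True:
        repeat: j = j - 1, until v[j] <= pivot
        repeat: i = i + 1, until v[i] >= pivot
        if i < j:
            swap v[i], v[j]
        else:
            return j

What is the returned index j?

3

pivot=8
j stops at 6 (6), i stops at 0 (8); swap ⇒ [6,9,6,8,6,6,8,10]
j stops at 5 (6), i stops at 1 (9); swap ⇒ [6,6,6,8,6,9,8,10]
j stops at 4 (6), i stops at 3 (8); swap ⇒ [6,6,6,6,8,9,8,10]
j stops at 3, i stops at 4; i≥j ⇒ return 3. v=[6,6,6,6,8,9,8,10]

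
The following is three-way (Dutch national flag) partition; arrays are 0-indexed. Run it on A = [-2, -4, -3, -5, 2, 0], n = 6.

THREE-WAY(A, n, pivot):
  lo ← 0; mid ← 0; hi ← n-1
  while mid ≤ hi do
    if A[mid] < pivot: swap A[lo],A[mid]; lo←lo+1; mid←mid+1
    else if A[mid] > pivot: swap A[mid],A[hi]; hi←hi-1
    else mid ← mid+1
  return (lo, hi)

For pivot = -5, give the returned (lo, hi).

(0, 0)

pivot = -5; lo=0, mid=0, hi=5
A[mid]=-2>-5: swap A[0],A[5]; hi=4 → [0, -4, -3, -5, 2, -2]
A[mid]=0>-5: swap A[0],A[4]; hi=3 → [2, -4, -3, -5, 0, -2]
A[mid]=2>-5: swap A[0],A[3]; hi=2 → [-5, -4, -3, 2, 0, -2]
A[mid]=-5=-5: mid=1
A[mid]=-4>-5: swap A[1],A[2]; hi=1 → [-5, -3, -4, 2, 0, -2]
A[mid]=-3>-5: swap A[1],A[1]; hi=0 → [-5, -3, -4, 2, 0, -2]
end: lo=0, hi=0; A = [-5, -3, -4, 2, 0, -2]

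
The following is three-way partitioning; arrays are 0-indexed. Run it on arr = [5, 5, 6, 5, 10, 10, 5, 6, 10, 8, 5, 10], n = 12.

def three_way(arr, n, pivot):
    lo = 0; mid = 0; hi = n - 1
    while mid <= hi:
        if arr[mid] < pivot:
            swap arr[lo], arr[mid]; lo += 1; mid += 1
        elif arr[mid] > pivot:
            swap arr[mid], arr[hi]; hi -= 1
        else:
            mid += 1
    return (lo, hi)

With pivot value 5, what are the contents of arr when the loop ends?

pivot = 5; lo=0, mid=0, hi=11
arr[mid]=5=5: mid=1
arr[mid]=5=5: mid=2
arr[mid]=6>5: swap arr[2],arr[11]; hi=10 → [5, 5, 10, 5, 10, 10, 5, 6, 10, 8, 5, 6]
arr[mid]=10>5: swap arr[2],arr[10]; hi=9 → [5, 5, 5, 5, 10, 10, 5, 6, 10, 8, 10, 6]
arr[mid]=5=5: mid=3
arr[mid]=5=5: mid=4
arr[mid]=10>5: swap arr[4],arr[9]; hi=8 → [5, 5, 5, 5, 8, 10, 5, 6, 10, 10, 10, 6]
arr[mid]=8>5: swap arr[4],arr[8]; hi=7 → [5, 5, 5, 5, 10, 10, 5, 6, 8, 10, 10, 6]
arr[mid]=10>5: swap arr[4],arr[7]; hi=6 → [5, 5, 5, 5, 6, 10, 5, 10, 8, 10, 10, 6]
arr[mid]=6>5: swap arr[4],arr[6]; hi=5 → [5, 5, 5, 5, 5, 10, 6, 10, 8, 10, 10, 6]
arr[mid]=5=5: mid=5
arr[mid]=10>5: swap arr[5],arr[5]; hi=4 → [5, 5, 5, 5, 5, 10, 6, 10, 8, 10, 10, 6]
end: lo=0, hi=4; arr = [5, 5, 5, 5, 5, 10, 6, 10, 8, 10, 10, 6]

[5, 5, 5, 5, 5, 10, 6, 10, 8, 10, 10, 6]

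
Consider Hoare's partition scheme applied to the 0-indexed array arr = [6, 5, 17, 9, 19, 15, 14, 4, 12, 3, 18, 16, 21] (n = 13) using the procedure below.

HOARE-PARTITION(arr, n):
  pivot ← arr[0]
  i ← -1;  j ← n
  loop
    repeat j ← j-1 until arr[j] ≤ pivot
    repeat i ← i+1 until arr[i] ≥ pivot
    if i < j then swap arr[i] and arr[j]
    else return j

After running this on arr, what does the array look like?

[3, 5, 4, 9, 19, 15, 14, 17, 12, 6, 18, 16, 21]

pivot = arr[0] = 6; i = -1, j = 13
j→9 (arr[9]=3≤6), i→0 (arr[0]=6≥6); i<j, swap → [3, 5, 17, 9, 19, 15, 14, 4, 12, 6, 18, 16, 21]
j→7 (arr[7]=4≤6), i→2 (arr[2]=17≥6); i<j, swap → [3, 5, 4, 9, 19, 15, 14, 17, 12, 6, 18, 16, 21]
j→2, i→3; i≥j, return j=2. arr = [3, 5, 4, 9, 19, 15, 14, 17, 12, 6, 18, 16, 21]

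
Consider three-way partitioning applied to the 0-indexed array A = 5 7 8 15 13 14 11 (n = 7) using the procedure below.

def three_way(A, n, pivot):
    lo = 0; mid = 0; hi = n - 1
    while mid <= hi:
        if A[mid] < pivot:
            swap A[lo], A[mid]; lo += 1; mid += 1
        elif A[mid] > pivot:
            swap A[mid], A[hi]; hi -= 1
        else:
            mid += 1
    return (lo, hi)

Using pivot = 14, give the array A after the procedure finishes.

pivot = 14; lo=0, mid=0, hi=6
A[mid]=5<14: swap A[0],A[0]; lo=1,mid=1 → 5 7 8 15 13 14 11
A[mid]=7<14: swap A[1],A[1]; lo=2,mid=2 → 5 7 8 15 13 14 11
A[mid]=8<14: swap A[2],A[2]; lo=3,mid=3 → 5 7 8 15 13 14 11
A[mid]=15>14: swap A[3],A[6]; hi=5 → 5 7 8 11 13 14 15
A[mid]=11<14: swap A[3],A[3]; lo=4,mid=4 → 5 7 8 11 13 14 15
A[mid]=13<14: swap A[4],A[4]; lo=5,mid=5 → 5 7 8 11 13 14 15
A[mid]=14=14: mid=6
end: lo=5, hi=5; A = 5 7 8 11 13 14 15

5 7 8 11 13 14 15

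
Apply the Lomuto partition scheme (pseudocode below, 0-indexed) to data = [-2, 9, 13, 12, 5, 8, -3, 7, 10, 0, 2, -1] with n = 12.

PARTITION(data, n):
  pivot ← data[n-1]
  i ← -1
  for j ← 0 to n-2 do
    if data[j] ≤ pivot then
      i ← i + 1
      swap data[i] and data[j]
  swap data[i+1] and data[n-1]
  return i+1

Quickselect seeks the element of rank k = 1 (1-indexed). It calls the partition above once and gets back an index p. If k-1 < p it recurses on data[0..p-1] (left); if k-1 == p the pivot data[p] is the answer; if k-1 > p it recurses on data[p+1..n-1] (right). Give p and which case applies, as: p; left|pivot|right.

pivot = data[11] = -1; i = -1
j=0: data[0]=-2 ≤ -1 → i=0, swap data[0],data[0] (no change) → [-2, 9, 13, 12, 5, 8, -3, 7, 10, 0, 2, -1]
j=1: data[1]=9 > -1 → no swap
j=2: data[2]=13 > -1 → no swap
j=3: data[3]=12 > -1 → no swap
j=4: data[4]=5 > -1 → no swap
j=5: data[5]=8 > -1 → no swap
j=6: data[6]=-3 ≤ -1 → i=1, swap data[1],data[6] → [-2, -3, 13, 12, 5, 8, 9, 7, 10, 0, 2, -1]
j=7: data[7]=7 > -1 → no swap
j=8: data[8]=10 > -1 → no swap
j=9: data[9]=0 > -1 → no swap
j=10: data[10]=2 > -1 → no swap
final swap data[2],data[11] → [-2, -3, -1, 12, 5, 8, 9, 7, 10, 0, 2, 13]; return 2
p = 2; k-1 = 0 < 2 ⇒ left

2; left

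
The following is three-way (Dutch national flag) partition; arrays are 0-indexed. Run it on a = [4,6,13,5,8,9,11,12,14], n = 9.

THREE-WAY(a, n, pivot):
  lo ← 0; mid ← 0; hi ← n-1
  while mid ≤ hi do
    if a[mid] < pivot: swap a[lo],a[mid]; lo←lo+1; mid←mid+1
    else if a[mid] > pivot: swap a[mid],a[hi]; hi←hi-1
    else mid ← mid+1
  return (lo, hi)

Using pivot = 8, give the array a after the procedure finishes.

[4,6,5,8,9,11,12,14,13]

pivot = 8; lo=0, mid=0, hi=8
a[mid]=4<8: swap a[0],a[0]; lo=1,mid=1 → [4,6,13,5,8,9,11,12,14]
a[mid]=6<8: swap a[1],a[1]; lo=2,mid=2 → [4,6,13,5,8,9,11,12,14]
a[mid]=13>8: swap a[2],a[8]; hi=7 → [4,6,14,5,8,9,11,12,13]
a[mid]=14>8: swap a[2],a[7]; hi=6 → [4,6,12,5,8,9,11,14,13]
a[mid]=12>8: swap a[2],a[6]; hi=5 → [4,6,11,5,8,9,12,14,13]
a[mid]=11>8: swap a[2],a[5]; hi=4 → [4,6,9,5,8,11,12,14,13]
a[mid]=9>8: swap a[2],a[4]; hi=3 → [4,6,8,5,9,11,12,14,13]
a[mid]=8=8: mid=3
a[mid]=5<8: swap a[2],a[3]; lo=3,mid=4 → [4,6,5,8,9,11,12,14,13]
end: lo=3, hi=3; a = [4,6,5,8,9,11,12,14,13]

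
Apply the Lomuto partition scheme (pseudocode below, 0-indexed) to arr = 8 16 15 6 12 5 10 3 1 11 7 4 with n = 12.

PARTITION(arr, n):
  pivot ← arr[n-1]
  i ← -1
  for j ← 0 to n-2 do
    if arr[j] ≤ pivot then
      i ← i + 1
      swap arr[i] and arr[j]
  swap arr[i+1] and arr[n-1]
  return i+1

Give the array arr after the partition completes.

pivot=4, i=-1
j=0: 8>4, skip
j=1: 16>4, skip
j=2: 15>4, skip
j=3: 6>4, skip
j=4: 12>4, skip
j=5: 5>4, skip
j=6: 10>4, skip
j=7: 3≤4, i=0, swap(0,7) ⇒ 3 16 15 6 12 5 10 8 1 11 7 4
j=8: 1≤4, i=1, swap(1,8) ⇒ 3 1 15 6 12 5 10 8 16 11 7 4
j=9: 11>4, skip
j=10: 7>4, skip
swap(2,11) ⇒ 3 1 4 6 12 5 10 8 16 11 7 15; return 2

3 1 4 6 12 5 10 8 16 11 7 15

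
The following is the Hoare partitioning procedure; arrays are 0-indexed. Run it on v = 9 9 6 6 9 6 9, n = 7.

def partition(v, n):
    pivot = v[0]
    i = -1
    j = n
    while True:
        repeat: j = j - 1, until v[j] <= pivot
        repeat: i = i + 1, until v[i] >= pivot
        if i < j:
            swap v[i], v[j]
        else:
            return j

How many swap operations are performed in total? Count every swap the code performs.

pivot = v[0] = 9; i = -1, j = 7
j→6 (v[6]=9≤9), i→0 (v[0]=9≥9); i<j, swap → 9 9 6 6 9 6 9
j→5 (v[5]=6≤9), i→1 (v[1]=9≥9); i<j, swap → 9 6 6 6 9 9 9
j→4, i→4; i≥j, return j=4. v = 9 6 6 6 9 9 9

2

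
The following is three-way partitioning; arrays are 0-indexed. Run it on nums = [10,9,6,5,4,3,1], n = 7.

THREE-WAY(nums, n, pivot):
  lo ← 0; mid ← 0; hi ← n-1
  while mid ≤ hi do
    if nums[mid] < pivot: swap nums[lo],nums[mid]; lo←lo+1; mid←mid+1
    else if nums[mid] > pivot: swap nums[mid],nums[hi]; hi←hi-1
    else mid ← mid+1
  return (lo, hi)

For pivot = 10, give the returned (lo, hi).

pivot = 10; lo=0, mid=0, hi=6
nums[mid]=10=10: mid=1
nums[mid]=9<10: swap nums[0],nums[1]; lo=1,mid=2 → [9,10,6,5,4,3,1]
nums[mid]=6<10: swap nums[1],nums[2]; lo=2,mid=3 → [9,6,10,5,4,3,1]
nums[mid]=5<10: swap nums[2],nums[3]; lo=3,mid=4 → [9,6,5,10,4,3,1]
nums[mid]=4<10: swap nums[3],nums[4]; lo=4,mid=5 → [9,6,5,4,10,3,1]
nums[mid]=3<10: swap nums[4],nums[5]; lo=5,mid=6 → [9,6,5,4,3,10,1]
nums[mid]=1<10: swap nums[5],nums[6]; lo=6,mid=7 → [9,6,5,4,3,1,10]
end: lo=6, hi=6; nums = [9,6,5,4,3,1,10]

(6, 6)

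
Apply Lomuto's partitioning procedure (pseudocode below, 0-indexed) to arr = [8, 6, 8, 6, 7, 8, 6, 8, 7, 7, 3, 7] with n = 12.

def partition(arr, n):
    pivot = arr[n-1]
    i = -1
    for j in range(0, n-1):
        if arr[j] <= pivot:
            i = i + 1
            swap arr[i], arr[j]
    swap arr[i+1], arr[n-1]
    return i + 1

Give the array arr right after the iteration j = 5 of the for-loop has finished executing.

[6, 6, 7, 8, 8, 8, 6, 8, 7, 7, 3, 7]

pivot = arr[11] = 7; i = -1
j=0: arr[0]=8 > 7 → no swap
j=1: arr[1]=6 ≤ 7 → i=0, swap arr[0],arr[1] → [6, 8, 8, 6, 7, 8, 6, 8, 7, 7, 3, 7]
j=2: arr[2]=8 > 7 → no swap
j=3: arr[3]=6 ≤ 7 → i=1, swap arr[1],arr[3] → [6, 6, 8, 8, 7, 8, 6, 8, 7, 7, 3, 7]
j=4: arr[4]=7 ≤ 7 → i=2, swap arr[2],arr[4] → [6, 6, 7, 8, 8, 8, 6, 8, 7, 7, 3, 7]
j=5: arr[5]=8 > 7 → no swap
(after j=5) arr = [6, 6, 7, 8, 8, 8, 6, 8, 7, 7, 3, 7]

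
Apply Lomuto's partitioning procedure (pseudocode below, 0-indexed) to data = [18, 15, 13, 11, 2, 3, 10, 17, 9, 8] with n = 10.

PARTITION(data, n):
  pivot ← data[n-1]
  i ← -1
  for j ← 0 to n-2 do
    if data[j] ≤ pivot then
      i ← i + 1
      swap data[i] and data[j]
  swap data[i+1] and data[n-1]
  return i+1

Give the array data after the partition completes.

[2, 3, 8, 11, 18, 15, 10, 17, 9, 13]

pivot=8, i=-1
j=0: 18>8, skip
j=1: 15>8, skip
j=2: 13>8, skip
j=3: 11>8, skip
j=4: 2≤8, i=0, swap(0,4) ⇒ [2, 15, 13, 11, 18, 3, 10, 17, 9, 8]
j=5: 3≤8, i=1, swap(1,5) ⇒ [2, 3, 13, 11, 18, 15, 10, 17, 9, 8]
j=6: 10>8, skip
j=7: 17>8, skip
j=8: 9>8, skip
swap(2,9) ⇒ [2, 3, 8, 11, 18, 15, 10, 17, 9, 13]; return 2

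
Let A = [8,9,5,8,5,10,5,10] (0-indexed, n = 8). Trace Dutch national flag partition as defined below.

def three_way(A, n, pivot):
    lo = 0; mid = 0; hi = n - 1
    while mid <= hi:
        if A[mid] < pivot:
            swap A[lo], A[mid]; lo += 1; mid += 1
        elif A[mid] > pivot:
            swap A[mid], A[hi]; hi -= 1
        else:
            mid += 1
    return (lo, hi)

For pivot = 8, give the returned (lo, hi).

(3, 4)

lo=0 mid=0 hi=7
8=8: mid=1
9>8: swap(1,7), hi=6 ⇒ [8,10,5,8,5,10,5,9]
10>8: swap(1,6), hi=5 ⇒ [8,5,5,8,5,10,10,9]
5<8: swap(0,1), lo=1 mid=2 ⇒ [5,8,5,8,5,10,10,9]
5<8: swap(1,2), lo=2 mid=3 ⇒ [5,5,8,8,5,10,10,9]
8=8: mid=4
5<8: swap(2,4), lo=3 mid=5 ⇒ [5,5,5,8,8,10,10,9]
10>8: swap(5,5), hi=4 ⇒ [5,5,5,8,8,10,10,9]
done. lo=3 hi=4; A=[5,5,5,8,8,10,10,9]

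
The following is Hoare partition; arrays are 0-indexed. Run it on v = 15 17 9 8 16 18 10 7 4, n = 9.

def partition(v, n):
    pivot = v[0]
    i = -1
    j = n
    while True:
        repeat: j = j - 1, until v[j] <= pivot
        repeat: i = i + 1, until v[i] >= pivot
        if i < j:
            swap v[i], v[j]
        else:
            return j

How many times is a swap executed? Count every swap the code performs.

3

pivot = v[0] = 15; i = -1, j = 9
j→8 (v[8]=4≤15), i→0 (v[0]=15≥15); i<j, swap → 4 17 9 8 16 18 10 7 15
j→7 (v[7]=7≤15), i→1 (v[1]=17≥15); i<j, swap → 4 7 9 8 16 18 10 17 15
j→6 (v[6]=10≤15), i→4 (v[4]=16≥15); i<j, swap → 4 7 9 8 10 18 16 17 15
j→4, i→5; i≥j, return j=4. v = 4 7 9 8 10 18 16 17 15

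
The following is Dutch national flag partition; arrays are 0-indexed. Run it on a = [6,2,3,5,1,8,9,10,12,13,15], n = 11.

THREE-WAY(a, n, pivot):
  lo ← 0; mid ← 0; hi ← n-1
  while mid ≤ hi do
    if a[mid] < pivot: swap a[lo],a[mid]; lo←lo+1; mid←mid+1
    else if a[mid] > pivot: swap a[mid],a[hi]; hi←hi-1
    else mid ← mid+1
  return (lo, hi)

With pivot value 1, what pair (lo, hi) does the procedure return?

(0, 0)

pivot = 1; lo=0, mid=0, hi=10
a[mid]=6>1: swap a[0],a[10]; hi=9 → [15,2,3,5,1,8,9,10,12,13,6]
a[mid]=15>1: swap a[0],a[9]; hi=8 → [13,2,3,5,1,8,9,10,12,15,6]
a[mid]=13>1: swap a[0],a[8]; hi=7 → [12,2,3,5,1,8,9,10,13,15,6]
a[mid]=12>1: swap a[0],a[7]; hi=6 → [10,2,3,5,1,8,9,12,13,15,6]
a[mid]=10>1: swap a[0],a[6]; hi=5 → [9,2,3,5,1,8,10,12,13,15,6]
a[mid]=9>1: swap a[0],a[5]; hi=4 → [8,2,3,5,1,9,10,12,13,15,6]
a[mid]=8>1: swap a[0],a[4]; hi=3 → [1,2,3,5,8,9,10,12,13,15,6]
a[mid]=1=1: mid=1
a[mid]=2>1: swap a[1],a[3]; hi=2 → [1,5,3,2,8,9,10,12,13,15,6]
a[mid]=5>1: swap a[1],a[2]; hi=1 → [1,3,5,2,8,9,10,12,13,15,6]
a[mid]=3>1: swap a[1],a[1]; hi=0 → [1,3,5,2,8,9,10,12,13,15,6]
end: lo=0, hi=0; a = [1,3,5,2,8,9,10,12,13,15,6]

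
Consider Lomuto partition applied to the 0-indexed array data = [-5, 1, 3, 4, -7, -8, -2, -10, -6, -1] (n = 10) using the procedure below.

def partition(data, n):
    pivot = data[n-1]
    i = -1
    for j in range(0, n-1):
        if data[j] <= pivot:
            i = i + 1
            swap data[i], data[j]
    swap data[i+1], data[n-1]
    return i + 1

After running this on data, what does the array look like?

[-5, -7, -8, -2, -10, -6, -1, 1, 3, 4]

pivot = data[9] = -1; i = -1
j=0: data[0]=-5 ≤ -1 → i=0, swap data[0],data[0] (no change) → [-5, 1, 3, 4, -7, -8, -2, -10, -6, -1]
j=1: data[1]=1 > -1 → no swap
j=2: data[2]=3 > -1 → no swap
j=3: data[3]=4 > -1 → no swap
j=4: data[4]=-7 ≤ -1 → i=1, swap data[1],data[4] → [-5, -7, 3, 4, 1, -8, -2, -10, -6, -1]
j=5: data[5]=-8 ≤ -1 → i=2, swap data[2],data[5] → [-5, -7, -8, 4, 1, 3, -2, -10, -6, -1]
j=6: data[6]=-2 ≤ -1 → i=3, swap data[3],data[6] → [-5, -7, -8, -2, 1, 3, 4, -10, -6, -1]
j=7: data[7]=-10 ≤ -1 → i=4, swap data[4],data[7] → [-5, -7, -8, -2, -10, 3, 4, 1, -6, -1]
j=8: data[8]=-6 ≤ -1 → i=5, swap data[5],data[8] → [-5, -7, -8, -2, -10, -6, 4, 1, 3, -1]
final swap data[6],data[9] → [-5, -7, -8, -2, -10, -6, -1, 1, 3, 4]; return 6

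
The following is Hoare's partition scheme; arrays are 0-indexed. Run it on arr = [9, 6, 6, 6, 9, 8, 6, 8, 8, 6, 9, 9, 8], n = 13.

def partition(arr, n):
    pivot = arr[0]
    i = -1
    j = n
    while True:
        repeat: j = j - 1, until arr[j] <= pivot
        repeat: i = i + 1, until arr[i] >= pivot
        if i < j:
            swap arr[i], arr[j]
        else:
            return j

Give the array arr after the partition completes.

[8, 6, 6, 6, 9, 8, 6, 8, 8, 6, 9, 9, 9]

pivot=9
j stops at 12 (8), i stops at 0 (9); swap ⇒ [8, 6, 6, 6, 9, 8, 6, 8, 8, 6, 9, 9, 9]
j stops at 11 (9), i stops at 4 (9); swap ⇒ [8, 6, 6, 6, 9, 8, 6, 8, 8, 6, 9, 9, 9]
j stops at 10, i stops at 10; i≥j ⇒ return 10. arr=[8, 6, 6, 6, 9, 8, 6, 8, 8, 6, 9, 9, 9]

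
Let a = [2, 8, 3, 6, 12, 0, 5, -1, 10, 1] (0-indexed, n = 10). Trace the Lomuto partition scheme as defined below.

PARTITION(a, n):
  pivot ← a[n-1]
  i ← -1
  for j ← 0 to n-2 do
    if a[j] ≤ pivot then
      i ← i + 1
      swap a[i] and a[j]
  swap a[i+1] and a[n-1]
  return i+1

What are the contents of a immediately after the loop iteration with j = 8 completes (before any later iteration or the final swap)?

[0, -1, 3, 6, 12, 2, 5, 8, 10, 1]

pivot = a[9] = 1; i = -1
j=0: a[0]=2 > 1 → no swap
j=1: a[1]=8 > 1 → no swap
j=2: a[2]=3 > 1 → no swap
j=3: a[3]=6 > 1 → no swap
j=4: a[4]=12 > 1 → no swap
j=5: a[5]=0 ≤ 1 → i=0, swap a[0],a[5] → [0, 8, 3, 6, 12, 2, 5, -1, 10, 1]
j=6: a[6]=5 > 1 → no swap
j=7: a[7]=-1 ≤ 1 → i=1, swap a[1],a[7] → [0, -1, 3, 6, 12, 2, 5, 8, 10, 1]
j=8: a[8]=10 > 1 → no swap
(after j=8) a = [0, -1, 3, 6, 12, 2, 5, 8, 10, 1]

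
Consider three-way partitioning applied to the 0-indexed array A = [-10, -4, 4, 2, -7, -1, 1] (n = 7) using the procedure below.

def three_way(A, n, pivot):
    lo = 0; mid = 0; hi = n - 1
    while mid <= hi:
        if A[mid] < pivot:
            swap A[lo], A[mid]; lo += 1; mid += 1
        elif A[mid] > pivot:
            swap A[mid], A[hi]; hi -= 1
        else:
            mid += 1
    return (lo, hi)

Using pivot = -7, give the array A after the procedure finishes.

pivot = -7; lo=0, mid=0, hi=6
A[mid]=-10<-7: swap A[0],A[0]; lo=1,mid=1 → [-10, -4, 4, 2, -7, -1, 1]
A[mid]=-4>-7: swap A[1],A[6]; hi=5 → [-10, 1, 4, 2, -7, -1, -4]
A[mid]=1>-7: swap A[1],A[5]; hi=4 → [-10, -1, 4, 2, -7, 1, -4]
A[mid]=-1>-7: swap A[1],A[4]; hi=3 → [-10, -7, 4, 2, -1, 1, -4]
A[mid]=-7=-7: mid=2
A[mid]=4>-7: swap A[2],A[3]; hi=2 → [-10, -7, 2, 4, -1, 1, -4]
A[mid]=2>-7: swap A[2],A[2]; hi=1 → [-10, -7, 2, 4, -1, 1, -4]
end: lo=1, hi=1; A = [-10, -7, 2, 4, -1, 1, -4]

[-10, -7, 2, 4, -1, 1, -4]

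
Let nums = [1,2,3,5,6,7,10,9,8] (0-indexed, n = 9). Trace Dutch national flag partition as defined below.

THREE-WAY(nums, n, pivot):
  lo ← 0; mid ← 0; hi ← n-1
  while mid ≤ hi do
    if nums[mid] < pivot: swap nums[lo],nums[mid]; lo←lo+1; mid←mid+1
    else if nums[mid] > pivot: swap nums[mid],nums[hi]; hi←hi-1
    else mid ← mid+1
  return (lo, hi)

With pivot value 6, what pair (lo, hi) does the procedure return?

(4, 4)

pivot = 6; lo=0, mid=0, hi=8
nums[mid]=1<6: swap nums[0],nums[0]; lo=1,mid=1 → [1,2,3,5,6,7,10,9,8]
nums[mid]=2<6: swap nums[1],nums[1]; lo=2,mid=2 → [1,2,3,5,6,7,10,9,8]
nums[mid]=3<6: swap nums[2],nums[2]; lo=3,mid=3 → [1,2,3,5,6,7,10,9,8]
nums[mid]=5<6: swap nums[3],nums[3]; lo=4,mid=4 → [1,2,3,5,6,7,10,9,8]
nums[mid]=6=6: mid=5
nums[mid]=7>6: swap nums[5],nums[8]; hi=7 → [1,2,3,5,6,8,10,9,7]
nums[mid]=8>6: swap nums[5],nums[7]; hi=6 → [1,2,3,5,6,9,10,8,7]
nums[mid]=9>6: swap nums[5],nums[6]; hi=5 → [1,2,3,5,6,10,9,8,7]
nums[mid]=10>6: swap nums[5],nums[5]; hi=4 → [1,2,3,5,6,10,9,8,7]
end: lo=4, hi=4; nums = [1,2,3,5,6,10,9,8,7]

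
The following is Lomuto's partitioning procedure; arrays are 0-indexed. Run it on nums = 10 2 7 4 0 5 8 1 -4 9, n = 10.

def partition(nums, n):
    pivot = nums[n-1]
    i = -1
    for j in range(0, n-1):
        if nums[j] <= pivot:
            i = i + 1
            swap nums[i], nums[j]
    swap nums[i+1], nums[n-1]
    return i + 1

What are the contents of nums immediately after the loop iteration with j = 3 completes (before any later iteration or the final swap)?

pivot = nums[9] = 9; i = -1
j=0: nums[0]=10 > 9 → no swap
j=1: nums[1]=2 ≤ 9 → i=0, swap nums[0],nums[1] → 2 10 7 4 0 5 8 1 -4 9
j=2: nums[2]=7 ≤ 9 → i=1, swap nums[1],nums[2] → 2 7 10 4 0 5 8 1 -4 9
j=3: nums[3]=4 ≤ 9 → i=2, swap nums[2],nums[3] → 2 7 4 10 0 5 8 1 -4 9
(after j=3) nums = 2 7 4 10 0 5 8 1 -4 9

2 7 4 10 0 5 8 1 -4 9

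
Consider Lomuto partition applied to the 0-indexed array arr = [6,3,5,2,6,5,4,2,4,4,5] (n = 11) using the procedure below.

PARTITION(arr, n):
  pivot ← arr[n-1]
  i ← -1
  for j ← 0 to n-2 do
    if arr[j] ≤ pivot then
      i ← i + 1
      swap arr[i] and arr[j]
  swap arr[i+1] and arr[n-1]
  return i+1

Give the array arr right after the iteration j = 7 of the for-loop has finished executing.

[3,5,2,5,4,2,6,6,4,4,5]

pivot = arr[10] = 5; i = -1
j=0: arr[0]=6 > 5 → no swap
j=1: arr[1]=3 ≤ 5 → i=0, swap arr[0],arr[1] → [3,6,5,2,6,5,4,2,4,4,5]
j=2: arr[2]=5 ≤ 5 → i=1, swap arr[1],arr[2] → [3,5,6,2,6,5,4,2,4,4,5]
j=3: arr[3]=2 ≤ 5 → i=2, swap arr[2],arr[3] → [3,5,2,6,6,5,4,2,4,4,5]
j=4: arr[4]=6 > 5 → no swap
j=5: arr[5]=5 ≤ 5 → i=3, swap arr[3],arr[5] → [3,5,2,5,6,6,4,2,4,4,5]
j=6: arr[6]=4 ≤ 5 → i=4, swap arr[4],arr[6] → [3,5,2,5,4,6,6,2,4,4,5]
j=7: arr[7]=2 ≤ 5 → i=5, swap arr[5],arr[7] → [3,5,2,5,4,2,6,6,4,4,5]
(after j=7) arr = [3,5,2,5,4,2,6,6,4,4,5]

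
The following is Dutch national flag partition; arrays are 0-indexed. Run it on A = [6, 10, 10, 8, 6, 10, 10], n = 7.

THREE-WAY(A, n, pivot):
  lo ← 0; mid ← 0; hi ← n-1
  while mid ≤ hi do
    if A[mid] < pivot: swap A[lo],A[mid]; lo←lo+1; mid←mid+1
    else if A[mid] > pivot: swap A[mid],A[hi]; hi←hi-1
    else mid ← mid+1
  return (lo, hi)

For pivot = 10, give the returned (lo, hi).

(3, 6)

lo=0 mid=0 hi=6
6<10: swap(0,0), lo=1 mid=1 ⇒ [6, 10, 10, 8, 6, 10, 10]
10=10: mid=2
10=10: mid=3
8<10: swap(1,3), lo=2 mid=4 ⇒ [6, 8, 10, 10, 6, 10, 10]
6<10: swap(2,4), lo=3 mid=5 ⇒ [6, 8, 6, 10, 10, 10, 10]
10=10: mid=6
10=10: mid=7
done. lo=3 hi=6; A=[6, 8, 6, 10, 10, 10, 10]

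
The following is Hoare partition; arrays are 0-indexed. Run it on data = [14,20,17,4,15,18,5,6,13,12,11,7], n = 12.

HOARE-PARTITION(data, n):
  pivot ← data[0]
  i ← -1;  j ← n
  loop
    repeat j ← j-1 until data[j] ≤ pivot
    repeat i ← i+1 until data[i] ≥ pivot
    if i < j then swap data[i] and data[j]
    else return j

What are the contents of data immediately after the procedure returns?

pivot = data[0] = 14; i = -1, j = 12
j→11 (data[11]=7≤14), i→0 (data[0]=14≥14); i<j, swap → [7,20,17,4,15,18,5,6,13,12,11,14]
j→10 (data[10]=11≤14), i→1 (data[1]=20≥14); i<j, swap → [7,11,17,4,15,18,5,6,13,12,20,14]
j→9 (data[9]=12≤14), i→2 (data[2]=17≥14); i<j, swap → [7,11,12,4,15,18,5,6,13,17,20,14]
j→8 (data[8]=13≤14), i→4 (data[4]=15≥14); i<j, swap → [7,11,12,4,13,18,5,6,15,17,20,14]
j→7 (data[7]=6≤14), i→5 (data[5]=18≥14); i<j, swap → [7,11,12,4,13,6,5,18,15,17,20,14]
j→6, i→7; i≥j, return j=6. data = [7,11,12,4,13,6,5,18,15,17,20,14]

[7,11,12,4,13,6,5,18,15,17,20,14]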